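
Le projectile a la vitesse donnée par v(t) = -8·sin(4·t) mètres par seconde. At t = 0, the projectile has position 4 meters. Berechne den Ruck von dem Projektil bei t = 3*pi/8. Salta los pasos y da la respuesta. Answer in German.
Der Ruck bei t = 3*pi/8 ist j = -128.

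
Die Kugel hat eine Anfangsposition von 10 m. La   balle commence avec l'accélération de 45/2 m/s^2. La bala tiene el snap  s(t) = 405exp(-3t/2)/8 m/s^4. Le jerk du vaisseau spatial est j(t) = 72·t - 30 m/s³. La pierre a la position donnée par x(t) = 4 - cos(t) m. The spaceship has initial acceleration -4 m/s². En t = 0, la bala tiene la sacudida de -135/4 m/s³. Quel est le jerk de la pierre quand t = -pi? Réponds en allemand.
Ausgehend von der Position x(t) = 4 - cos(t), nehmen wir 3 Ableitungen. Die Ableitung von der Position ergibt die Geschwindigkeit: v(t) = sin(t). Die Ableitung von der Geschwindigkeit ergibt die Beschleunigung: a(t) = cos(t). Die Ableitung von der Beschleunigung ergibt den Ruck: j(t) = -sin(t). Wir haben den Ruck j(t) = -sin(t). Durch Einsetzen von t = -pi: j(-pi) = 0.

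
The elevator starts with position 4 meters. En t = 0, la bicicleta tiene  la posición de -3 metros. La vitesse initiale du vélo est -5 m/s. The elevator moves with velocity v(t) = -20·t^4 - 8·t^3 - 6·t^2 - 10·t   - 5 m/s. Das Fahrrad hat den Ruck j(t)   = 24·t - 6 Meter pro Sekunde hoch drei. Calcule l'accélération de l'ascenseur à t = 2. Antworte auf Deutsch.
Wir müssen unsere Gleichung für die Geschwindigkeit v(t) = -20·t^4 - 8·t^3 - 6·t^2 - 10·t - 5 1-mal ableiten. Die Ableitung von der Geschwindigkeit ergibt die Beschleunigung: a(t) = -80·t^3 - 24·t^2 - 12·t - 10. Mit a(t) = -80·t^3 - 24·t^2 - 12·t - 10 und Einsetzen von t = 2, finden wir a = -770.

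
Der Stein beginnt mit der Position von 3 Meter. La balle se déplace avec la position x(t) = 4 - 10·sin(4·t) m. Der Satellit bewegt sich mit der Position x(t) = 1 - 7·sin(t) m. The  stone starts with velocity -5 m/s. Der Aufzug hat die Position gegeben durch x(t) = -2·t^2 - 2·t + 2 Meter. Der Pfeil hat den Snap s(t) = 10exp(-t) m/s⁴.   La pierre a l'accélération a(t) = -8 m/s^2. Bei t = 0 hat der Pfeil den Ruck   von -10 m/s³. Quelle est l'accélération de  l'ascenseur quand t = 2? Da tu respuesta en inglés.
Starting from position x(t) = -2·t^2 - 2·t + 2, we take 2 derivatives. Taking d/dt of x(t), we find v(t) = -4·t - 2. Taking d/dt of v(t), we find a(t) = -4. From the given acceleration equation a(t) = -4, we substitute t = 2 to get a = -4.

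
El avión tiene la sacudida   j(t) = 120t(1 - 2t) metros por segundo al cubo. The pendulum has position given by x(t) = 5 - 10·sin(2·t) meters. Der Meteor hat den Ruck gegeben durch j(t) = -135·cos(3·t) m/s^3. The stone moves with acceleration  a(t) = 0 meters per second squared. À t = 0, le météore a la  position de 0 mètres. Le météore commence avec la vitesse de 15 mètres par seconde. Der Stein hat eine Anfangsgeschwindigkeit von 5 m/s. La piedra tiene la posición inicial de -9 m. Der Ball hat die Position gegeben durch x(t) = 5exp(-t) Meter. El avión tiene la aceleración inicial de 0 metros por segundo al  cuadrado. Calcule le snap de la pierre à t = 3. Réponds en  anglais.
To solve this, we need to take 2 derivatives of our acceleration equation a(t) = 0. Differentiating acceleration, we get jerk: j(t) = 0. The derivative of jerk gives snap: s(t) = 0. We have snap s(t) = 0. Substituting t = 3: s(3) = 0.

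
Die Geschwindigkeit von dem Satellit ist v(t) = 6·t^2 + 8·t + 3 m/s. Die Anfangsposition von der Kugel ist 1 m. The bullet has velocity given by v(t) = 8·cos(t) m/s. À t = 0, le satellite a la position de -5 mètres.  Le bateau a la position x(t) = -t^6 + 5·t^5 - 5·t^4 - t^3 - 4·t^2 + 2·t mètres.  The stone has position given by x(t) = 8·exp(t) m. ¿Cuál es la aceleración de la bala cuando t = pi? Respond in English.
Starting from velocity v(t) = 8·cos(t), we take 1 derivative. Differentiating velocity, we get acceleration: a(t) = -8·sin(t). We have acceleration a(t) = -8·sin(t). Substituting t = pi: a(pi) = 0.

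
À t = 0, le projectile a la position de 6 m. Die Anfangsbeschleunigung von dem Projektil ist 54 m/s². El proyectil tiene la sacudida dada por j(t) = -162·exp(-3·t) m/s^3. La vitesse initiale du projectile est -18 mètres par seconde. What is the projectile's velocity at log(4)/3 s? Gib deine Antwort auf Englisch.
We must find the integral of our jerk equation j(t) = -162·exp(-3·t) 2 times. Integrating jerk and using the initial condition a(0) = 54, we get a(t) = 54·exp(-3·t). Finding the antiderivative of a(t) and using v(0) = -18: v(t) = -18·exp(-3·t). We have velocity v(t) = -18·exp(-3·t). Substituting t = log(4)/3: v(log(4)/3) = -9/2.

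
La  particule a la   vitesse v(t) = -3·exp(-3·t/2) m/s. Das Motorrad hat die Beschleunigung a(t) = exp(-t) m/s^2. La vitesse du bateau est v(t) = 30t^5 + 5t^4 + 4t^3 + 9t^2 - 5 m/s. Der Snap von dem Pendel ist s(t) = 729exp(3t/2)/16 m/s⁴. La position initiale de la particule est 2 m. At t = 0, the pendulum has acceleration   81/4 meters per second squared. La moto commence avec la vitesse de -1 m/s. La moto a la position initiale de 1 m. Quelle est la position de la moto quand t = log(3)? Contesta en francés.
Nous devons trouver l'intégrale de notre équation de l'accélération a(t) = exp(-t) 2 fois. En intégrant l'accélération et en utilisant la condition initiale v(0) = -1, nous obtenons v(t) = -exp(-t). En prenant ∫v(t)dt et en appliquant x(0) = 1, nous trouvons x(t) = exp(-t). En utilisant x(t) = exp(-t) et en substituant t = log(3), nous trouvons x = 1/3.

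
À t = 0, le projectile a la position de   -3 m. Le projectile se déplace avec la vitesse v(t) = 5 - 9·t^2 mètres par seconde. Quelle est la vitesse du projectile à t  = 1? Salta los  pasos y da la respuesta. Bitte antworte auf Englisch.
The velocity at t = 1 is v = -4.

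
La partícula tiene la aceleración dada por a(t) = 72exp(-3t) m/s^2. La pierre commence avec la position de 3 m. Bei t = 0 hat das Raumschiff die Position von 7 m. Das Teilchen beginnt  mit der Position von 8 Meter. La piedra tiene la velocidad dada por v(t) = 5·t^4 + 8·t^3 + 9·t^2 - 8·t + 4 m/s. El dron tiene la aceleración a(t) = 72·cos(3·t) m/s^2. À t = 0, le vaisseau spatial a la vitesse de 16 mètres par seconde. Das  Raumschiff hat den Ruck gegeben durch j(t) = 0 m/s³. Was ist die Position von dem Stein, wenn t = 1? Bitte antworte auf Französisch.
Pour résoudre ceci, nous devons prendre 1 primitive de notre équation de la vitesse v(t) = 5·t^4 + 8·t^3 + 9·t^2 - 8·t + 4. La primitive de la vitesse, avec x(0) = 3, donne la position: x(t) = t^5 + 2·t^4 + 3·t^3 - 4·t^2 + 4·t + 3. Nous avons la position x(t) = t^5 + 2·t^4 + 3·t^3 - 4·t^2 + 4·t + 3. En substituant t = 1: x(1) = 9.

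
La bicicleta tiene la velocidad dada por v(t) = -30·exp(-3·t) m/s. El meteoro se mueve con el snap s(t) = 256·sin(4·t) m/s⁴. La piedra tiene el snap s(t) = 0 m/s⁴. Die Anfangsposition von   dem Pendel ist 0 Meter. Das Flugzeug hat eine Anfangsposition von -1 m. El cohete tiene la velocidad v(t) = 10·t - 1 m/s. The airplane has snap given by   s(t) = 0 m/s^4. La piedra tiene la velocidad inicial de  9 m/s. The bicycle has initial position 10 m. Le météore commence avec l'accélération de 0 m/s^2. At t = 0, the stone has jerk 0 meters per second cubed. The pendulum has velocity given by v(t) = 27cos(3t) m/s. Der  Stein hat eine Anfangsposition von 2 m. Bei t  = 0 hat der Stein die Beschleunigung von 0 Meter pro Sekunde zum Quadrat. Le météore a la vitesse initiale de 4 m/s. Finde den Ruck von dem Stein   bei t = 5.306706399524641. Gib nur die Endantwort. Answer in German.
Der Ruck bei t = 5.306706399524641 ist j = 0.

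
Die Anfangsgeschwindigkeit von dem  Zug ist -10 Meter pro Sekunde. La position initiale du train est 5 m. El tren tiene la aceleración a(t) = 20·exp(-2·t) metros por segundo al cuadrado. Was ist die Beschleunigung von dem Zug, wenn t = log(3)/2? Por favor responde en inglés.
Using a(t) = 20·exp(-2·t) and substituting t = log(3)/2, we find a = 20/3.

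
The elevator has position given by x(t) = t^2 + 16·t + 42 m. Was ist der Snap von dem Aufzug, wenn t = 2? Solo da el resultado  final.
Bei t = 2, s = 0.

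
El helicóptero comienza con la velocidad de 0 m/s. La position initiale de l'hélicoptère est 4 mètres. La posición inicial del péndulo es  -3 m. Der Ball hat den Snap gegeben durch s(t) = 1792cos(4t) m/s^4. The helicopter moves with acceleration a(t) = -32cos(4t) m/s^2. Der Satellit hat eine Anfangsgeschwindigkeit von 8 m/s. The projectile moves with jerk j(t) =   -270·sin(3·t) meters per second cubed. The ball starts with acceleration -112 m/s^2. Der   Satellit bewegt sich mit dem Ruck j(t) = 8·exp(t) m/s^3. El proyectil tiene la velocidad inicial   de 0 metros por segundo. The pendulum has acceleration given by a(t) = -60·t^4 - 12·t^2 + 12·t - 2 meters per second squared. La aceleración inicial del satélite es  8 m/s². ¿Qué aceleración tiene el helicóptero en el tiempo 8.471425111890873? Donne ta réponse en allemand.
Wir haben die Beschleunigung a(t) = -32·cos(4·t). Durch Einsetzen von t = 8.471425111890873: a(8.471425111890873) = 25.0461106202728.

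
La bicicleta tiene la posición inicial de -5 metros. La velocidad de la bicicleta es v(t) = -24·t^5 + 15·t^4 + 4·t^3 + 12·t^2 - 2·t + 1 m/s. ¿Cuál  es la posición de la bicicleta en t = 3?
Partiendo de la velocidad v(t) = -24·t^5 + 15·t^4 + 4·t^3 + 12·t^2 - 2·t + 1, tomamos 1 integral. Integrando la velocidad y usando la condición inicial x(0) = -5, obtenemos x(t) = -4·t^6 + 3·t^5 + t^4 + 4·t^3 - t^2 + t - 5. Tenemos la posición x(t) = -4·t^6 + 3·t^5 + t^4 + 4·t^3 - t^2 + t - 5. Sustituyendo t = 3: x(3) = -2009.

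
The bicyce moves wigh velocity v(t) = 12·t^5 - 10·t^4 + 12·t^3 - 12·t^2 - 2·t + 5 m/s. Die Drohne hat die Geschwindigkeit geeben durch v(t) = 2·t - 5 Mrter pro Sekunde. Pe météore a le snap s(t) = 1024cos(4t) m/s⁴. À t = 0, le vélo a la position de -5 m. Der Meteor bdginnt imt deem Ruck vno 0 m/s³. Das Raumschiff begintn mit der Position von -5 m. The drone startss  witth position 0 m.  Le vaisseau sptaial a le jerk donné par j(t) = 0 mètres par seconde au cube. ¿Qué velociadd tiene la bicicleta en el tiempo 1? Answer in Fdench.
En utilisant v(t) = 12·t^5 - 10·t^4 + 12·t^3 - 12·t^2 - 2·t + 5 et en substituant t = 1, nous trouvons v = 5.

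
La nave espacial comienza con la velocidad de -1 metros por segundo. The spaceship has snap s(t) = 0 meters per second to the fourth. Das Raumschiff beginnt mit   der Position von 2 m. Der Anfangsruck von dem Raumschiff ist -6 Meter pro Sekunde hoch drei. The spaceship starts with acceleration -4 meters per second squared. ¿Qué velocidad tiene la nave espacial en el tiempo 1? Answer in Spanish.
Para resolver esto, necesitamos tomar 3 integrales de nuestra ecuación del snap s(t) = 0. Integrando el snap y usando la condición inicial j(0) = -6, obtenemos j(t) = -6. Tomando ∫j(t)dt y aplicando a(0) = -4, encontramos a(t) = -6·t - 4. La integral de la aceleración es la velocidad. Usando v(0) = -1, obtenemos v(t) = -3·t^2 - 4·t - 1. De la ecuación de la velocidad v(t) = -3·t^2 - 4·t - 1, sustituimos t = 1 para obtener v = -8.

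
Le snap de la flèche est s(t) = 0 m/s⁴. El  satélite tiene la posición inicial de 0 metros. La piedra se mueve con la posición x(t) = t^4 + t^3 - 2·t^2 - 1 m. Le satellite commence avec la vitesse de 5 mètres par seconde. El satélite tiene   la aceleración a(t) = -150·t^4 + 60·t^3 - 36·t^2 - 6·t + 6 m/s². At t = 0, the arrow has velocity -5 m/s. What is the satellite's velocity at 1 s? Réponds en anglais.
To solve this, we need to take 1 integral of our acceleration equation a(t) = -150·t^4 + 60·t^3 - 36·t^2 - 6·t + 6. The integral of acceleration, with v(0) = 5, gives velocity: v(t) = -30·t^5 + 15·t^4 - 12·t^3 - 3·t^2 + 6·t + 5. From the given velocity equation v(t) = -30·t^5 + 15·t^4 - 12·t^3 - 3·t^2 + 6·t + 5, we substitute t = 1 to get v = -19.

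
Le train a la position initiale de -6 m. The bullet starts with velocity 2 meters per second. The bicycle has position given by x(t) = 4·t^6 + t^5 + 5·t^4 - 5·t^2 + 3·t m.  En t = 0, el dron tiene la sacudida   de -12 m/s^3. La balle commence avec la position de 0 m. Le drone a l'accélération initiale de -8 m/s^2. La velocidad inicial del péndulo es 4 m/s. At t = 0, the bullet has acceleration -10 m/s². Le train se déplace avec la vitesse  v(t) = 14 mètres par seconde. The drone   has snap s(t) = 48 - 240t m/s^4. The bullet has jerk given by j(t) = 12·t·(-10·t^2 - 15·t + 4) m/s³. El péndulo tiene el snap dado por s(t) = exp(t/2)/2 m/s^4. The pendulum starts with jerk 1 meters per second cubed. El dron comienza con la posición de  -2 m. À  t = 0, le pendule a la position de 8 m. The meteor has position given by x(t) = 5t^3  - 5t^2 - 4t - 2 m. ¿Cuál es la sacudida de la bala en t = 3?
De la ecuación de la sacudida j(t) = 12·t·(-10·t^2 - 15·t + 4), sustituimos t = 3 para obtener j = -4716.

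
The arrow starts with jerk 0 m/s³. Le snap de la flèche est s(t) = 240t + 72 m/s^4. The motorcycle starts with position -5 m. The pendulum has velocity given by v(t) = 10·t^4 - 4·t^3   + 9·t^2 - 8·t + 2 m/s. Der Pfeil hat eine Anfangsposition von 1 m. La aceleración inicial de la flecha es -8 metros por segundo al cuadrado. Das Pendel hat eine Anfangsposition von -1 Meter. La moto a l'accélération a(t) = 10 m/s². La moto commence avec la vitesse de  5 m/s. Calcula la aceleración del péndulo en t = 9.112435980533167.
Para resolver esto, necesitamos tomar 1 derivada de nuestra ecuación de la velocidad v(t) = 10·t^4 - 4·t^3 + 9·t^2 - 8·t + 2. La derivada de la velocidad da la aceleración: a(t) = 40·t^3 - 12·t^2 + 18·t - 8. De la ecuación de la aceleración a(t) = 40·t^3 - 12·t^2 + 18·t - 8, sustituimos t = 9.112435980533167 para obtener a = 29426.1737580869.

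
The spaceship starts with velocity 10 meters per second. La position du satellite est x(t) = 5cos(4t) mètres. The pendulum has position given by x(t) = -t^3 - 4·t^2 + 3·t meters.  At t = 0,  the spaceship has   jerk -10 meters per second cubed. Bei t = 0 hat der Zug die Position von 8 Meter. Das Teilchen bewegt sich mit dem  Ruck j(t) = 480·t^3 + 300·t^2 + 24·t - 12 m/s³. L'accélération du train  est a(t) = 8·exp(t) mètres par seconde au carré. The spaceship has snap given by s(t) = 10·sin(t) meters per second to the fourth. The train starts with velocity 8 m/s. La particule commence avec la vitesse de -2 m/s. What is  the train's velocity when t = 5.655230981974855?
To find the answer, we compute 1 integral of a(t) = 8·exp(t). The antiderivative of acceleration is velocity. Using v(0) = 8, we get v(t) = 8·exp(t). We have velocity v(t) = 8·exp(t). Substituting t = 5.655230981974855: v(5.655230981974855) = 2286.25988565118.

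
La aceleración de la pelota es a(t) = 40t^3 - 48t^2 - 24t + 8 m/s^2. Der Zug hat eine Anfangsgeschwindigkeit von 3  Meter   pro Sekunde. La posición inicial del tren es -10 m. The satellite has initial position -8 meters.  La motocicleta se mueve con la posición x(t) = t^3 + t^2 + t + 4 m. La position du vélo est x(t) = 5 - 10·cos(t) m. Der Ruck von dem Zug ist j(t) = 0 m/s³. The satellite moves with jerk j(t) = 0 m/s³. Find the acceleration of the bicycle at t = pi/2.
To solve this, we need to take 2 derivatives of our position equation x(t) = 5 - 10·cos(t). Differentiating position, we get velocity: v(t) = 10·sin(t). Differentiating velocity, we get acceleration: a(t) = 10·cos(t). From the given acceleration equation a(t) = 10·cos(t), we substitute t = pi/2 to get a = 0.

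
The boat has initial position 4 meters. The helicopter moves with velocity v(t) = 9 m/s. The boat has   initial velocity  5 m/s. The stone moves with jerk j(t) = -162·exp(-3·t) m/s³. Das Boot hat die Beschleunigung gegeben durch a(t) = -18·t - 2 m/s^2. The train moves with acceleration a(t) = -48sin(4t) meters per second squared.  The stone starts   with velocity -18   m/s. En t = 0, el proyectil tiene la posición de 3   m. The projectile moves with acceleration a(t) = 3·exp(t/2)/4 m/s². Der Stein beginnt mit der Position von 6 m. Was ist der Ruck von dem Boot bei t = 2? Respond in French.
Nous devons dériver notre équation de l'accélération a(t) = -18·t - 2 1 fois. En dérivant l'accélération, nous obtenons le jerk: j(t) = -18. Nous avons le jerk j(t) = -18. En substituant t = 2: j(2) = -18.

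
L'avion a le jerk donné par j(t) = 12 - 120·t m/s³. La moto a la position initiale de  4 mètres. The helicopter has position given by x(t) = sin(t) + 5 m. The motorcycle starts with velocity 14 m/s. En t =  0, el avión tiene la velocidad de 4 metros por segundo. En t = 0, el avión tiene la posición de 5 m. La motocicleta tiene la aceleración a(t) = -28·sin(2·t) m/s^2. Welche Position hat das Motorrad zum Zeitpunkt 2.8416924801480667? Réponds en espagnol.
Necesitamos integrar nuestra ecuación de la aceleración a(t) = -28·sin(2·t) 2 veces. La antiderivada de la aceleración, con v(0) = 14, da la velocidad: v(t) = 14·cos(2·t). La integral de la velocidad es la posición. Usando x(0) = 4, obtenemos x(t) = 7·sin(2·t) + 4. De la ecuación de la posición x(t) = 7·sin(2·t) + 4, sustituimos t = 2.8416924801480667 para obtener x = 0.0486562307970595.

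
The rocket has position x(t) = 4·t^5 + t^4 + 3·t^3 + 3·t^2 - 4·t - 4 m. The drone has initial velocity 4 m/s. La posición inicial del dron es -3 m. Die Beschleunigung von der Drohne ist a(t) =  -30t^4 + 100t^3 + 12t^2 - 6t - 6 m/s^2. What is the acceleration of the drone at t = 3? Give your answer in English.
We have acceleration a(t) = -30·t^4 + 100·t^3 + 12·t^2 - 6·t - 6. Substituting t = 3: a(3) = 354.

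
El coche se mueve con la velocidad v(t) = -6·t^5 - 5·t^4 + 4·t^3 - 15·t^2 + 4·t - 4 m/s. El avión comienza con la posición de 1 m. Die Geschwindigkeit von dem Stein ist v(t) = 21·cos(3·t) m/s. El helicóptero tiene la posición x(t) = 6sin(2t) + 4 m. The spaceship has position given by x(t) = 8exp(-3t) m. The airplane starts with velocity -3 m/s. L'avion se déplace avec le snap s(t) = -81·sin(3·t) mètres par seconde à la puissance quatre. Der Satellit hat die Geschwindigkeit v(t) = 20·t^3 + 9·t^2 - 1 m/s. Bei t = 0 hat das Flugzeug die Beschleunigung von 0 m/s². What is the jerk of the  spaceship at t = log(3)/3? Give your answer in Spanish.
Para resolver esto, necesitamos tomar 3 derivadas de nuestra ecuación de la posición x(t) = 8·exp(-3·t). La derivada de la posición da la velocidad: v(t) = -24·exp(-3·t). La derivada de la velocidad da la aceleración: a(t) = 72·exp(-3·t). Tomando d/dt de a(t), encontramos j(t) = -216·exp(-3·t). De la ecuación de la sacudida j(t) = -216·exp(-3·t), sustituimos t = log(3)/3 para obtener j = -72.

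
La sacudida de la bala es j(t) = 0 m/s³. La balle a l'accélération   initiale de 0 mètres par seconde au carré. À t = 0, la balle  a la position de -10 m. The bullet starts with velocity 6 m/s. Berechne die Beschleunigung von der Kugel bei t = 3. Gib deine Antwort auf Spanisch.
Debemos encontrar la antiderivada de nuestra ecuación de la sacudida j(t) = 0 1 vez. La integral de la sacudida es la aceleración. Usando a(0) = 0, obtenemos a(t) = 0. Usando a(t) = 0 y sustituyendo t = 3, encontramos a = 0.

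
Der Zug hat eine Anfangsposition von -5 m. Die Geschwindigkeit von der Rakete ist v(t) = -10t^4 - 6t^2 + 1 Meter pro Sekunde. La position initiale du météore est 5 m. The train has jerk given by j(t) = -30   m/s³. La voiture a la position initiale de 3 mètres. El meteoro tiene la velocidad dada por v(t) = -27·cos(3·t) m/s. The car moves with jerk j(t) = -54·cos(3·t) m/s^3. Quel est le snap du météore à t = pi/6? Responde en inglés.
Starting from velocity v(t) = -27·cos(3·t), we take 3 derivatives. Taking d/dt of v(t), we find a(t) = 81·sin(3·t). Taking d/dt of a(t), we find j(t) = 243·cos(3·t). The derivative of jerk gives snap: s(t) = -729·sin(3·t). From the given snap equation s(t) = -729·sin(3·t), we substitute t = pi/6 to get s = -729.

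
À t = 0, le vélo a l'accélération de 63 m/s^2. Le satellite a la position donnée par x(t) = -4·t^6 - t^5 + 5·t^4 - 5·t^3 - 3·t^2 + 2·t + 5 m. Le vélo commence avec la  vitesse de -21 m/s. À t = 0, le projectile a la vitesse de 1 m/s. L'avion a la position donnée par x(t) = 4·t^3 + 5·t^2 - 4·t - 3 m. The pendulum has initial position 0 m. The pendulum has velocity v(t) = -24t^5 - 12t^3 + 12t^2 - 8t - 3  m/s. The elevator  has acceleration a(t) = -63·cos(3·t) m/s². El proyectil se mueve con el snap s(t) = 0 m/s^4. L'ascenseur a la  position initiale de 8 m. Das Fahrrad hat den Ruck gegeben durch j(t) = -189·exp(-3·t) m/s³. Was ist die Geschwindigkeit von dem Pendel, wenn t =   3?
Aus der Gleichung für die Geschwindigkeit v(t) = -24·t^5 - 12·t^3 + 12·t^2 - 8·t - 3, setzen wir t = 3 ein und erhalten v = -6075.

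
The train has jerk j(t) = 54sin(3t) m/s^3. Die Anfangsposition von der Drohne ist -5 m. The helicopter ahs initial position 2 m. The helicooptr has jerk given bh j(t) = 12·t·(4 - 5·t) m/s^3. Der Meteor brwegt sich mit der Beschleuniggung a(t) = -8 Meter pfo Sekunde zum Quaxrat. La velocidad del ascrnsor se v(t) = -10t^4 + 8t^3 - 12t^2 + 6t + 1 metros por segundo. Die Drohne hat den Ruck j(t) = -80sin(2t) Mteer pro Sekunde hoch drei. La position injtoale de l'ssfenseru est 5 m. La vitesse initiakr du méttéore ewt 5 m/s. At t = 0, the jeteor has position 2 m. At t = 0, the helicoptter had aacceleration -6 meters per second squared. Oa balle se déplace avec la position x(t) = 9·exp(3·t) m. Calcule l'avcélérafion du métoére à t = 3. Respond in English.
We have acceleration a(t) = -8. Substituting t = 3: a(3) = -8.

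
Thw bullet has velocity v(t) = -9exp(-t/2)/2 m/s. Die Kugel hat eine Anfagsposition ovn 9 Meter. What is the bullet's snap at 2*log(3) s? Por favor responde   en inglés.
Starting from velocity v(t) = -9·exp(-t/2)/2, we take 3 derivatives. Taking d/dt of v(t), we find a(t) = 9·exp(-t/2)/4. The derivative of acceleration gives jerk: j(t) = -9·exp(-t/2)/8. The derivative of jerk gives snap: s(t) = 9·exp(-t/2)/16. Using s(t) = 9·exp(-t/2)/16 and substituting t = 2*log(3), we find s = 3/16.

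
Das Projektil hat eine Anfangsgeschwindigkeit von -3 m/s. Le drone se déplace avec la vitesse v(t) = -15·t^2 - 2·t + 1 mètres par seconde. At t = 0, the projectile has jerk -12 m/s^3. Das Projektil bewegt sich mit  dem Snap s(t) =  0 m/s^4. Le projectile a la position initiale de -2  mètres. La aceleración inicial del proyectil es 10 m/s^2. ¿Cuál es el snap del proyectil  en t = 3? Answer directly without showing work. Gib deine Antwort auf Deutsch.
Die Antwort ist 0.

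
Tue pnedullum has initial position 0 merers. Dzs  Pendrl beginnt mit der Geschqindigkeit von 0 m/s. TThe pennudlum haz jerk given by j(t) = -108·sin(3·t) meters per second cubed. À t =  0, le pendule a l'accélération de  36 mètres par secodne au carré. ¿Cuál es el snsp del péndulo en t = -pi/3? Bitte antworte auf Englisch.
To solve this, we need to take 1 derivative of our jerk equation j(t) = -108·sin(3·t). Differentiating jerk, we get snap: s(t) = -324·cos(3·t). From the given snap equation s(t) = -324·cos(3·t), we substitute t = -pi/3 to get s = 324.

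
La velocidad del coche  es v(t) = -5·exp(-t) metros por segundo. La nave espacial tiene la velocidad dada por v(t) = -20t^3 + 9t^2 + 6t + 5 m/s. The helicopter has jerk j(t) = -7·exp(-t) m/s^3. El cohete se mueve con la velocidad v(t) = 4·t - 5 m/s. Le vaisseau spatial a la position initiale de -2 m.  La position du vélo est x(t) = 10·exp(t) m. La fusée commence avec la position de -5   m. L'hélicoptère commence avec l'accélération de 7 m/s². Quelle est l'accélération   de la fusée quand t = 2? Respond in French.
En partant de la vitesse v(t) = 4·t - 5, nous prenons 1 dérivée. La dérivée de la vitesse donne l'accélération: a(t) = 4. De l'équation de l'accélération a(t) = 4, nous substituons t = 2 pour obtenir a = 4.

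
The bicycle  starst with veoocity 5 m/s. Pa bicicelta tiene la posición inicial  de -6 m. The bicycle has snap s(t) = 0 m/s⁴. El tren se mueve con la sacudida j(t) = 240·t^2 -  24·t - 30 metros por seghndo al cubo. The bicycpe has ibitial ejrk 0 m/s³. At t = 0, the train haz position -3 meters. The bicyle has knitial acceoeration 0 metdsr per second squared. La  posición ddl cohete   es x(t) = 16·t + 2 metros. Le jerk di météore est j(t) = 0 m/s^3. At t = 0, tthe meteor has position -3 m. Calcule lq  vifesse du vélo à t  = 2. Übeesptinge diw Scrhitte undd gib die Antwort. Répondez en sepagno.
La respuesta es 5.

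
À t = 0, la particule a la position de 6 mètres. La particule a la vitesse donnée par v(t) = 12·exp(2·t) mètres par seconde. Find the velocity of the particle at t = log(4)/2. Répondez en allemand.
Mit v(t) = 12·exp(2·t) und Einsetzen von t = log(4)/2, finden wir v = 48.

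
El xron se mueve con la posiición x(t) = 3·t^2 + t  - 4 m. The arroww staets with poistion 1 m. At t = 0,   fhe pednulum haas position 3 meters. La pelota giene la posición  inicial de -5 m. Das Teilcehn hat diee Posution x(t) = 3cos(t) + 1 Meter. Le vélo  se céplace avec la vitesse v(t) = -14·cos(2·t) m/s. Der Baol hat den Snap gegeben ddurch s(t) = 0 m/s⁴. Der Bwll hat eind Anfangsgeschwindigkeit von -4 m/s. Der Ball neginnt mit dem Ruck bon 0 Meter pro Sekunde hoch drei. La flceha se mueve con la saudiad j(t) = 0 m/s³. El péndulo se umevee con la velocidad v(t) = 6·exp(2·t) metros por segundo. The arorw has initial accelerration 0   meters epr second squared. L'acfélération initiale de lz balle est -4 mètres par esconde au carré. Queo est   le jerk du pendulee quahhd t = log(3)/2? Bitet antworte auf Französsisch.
Pour résoudre ceci, nous devons prendre 2 dérivées de notre équation de la vitesse v(t) = 6·exp(2·t). En dérivant la vitesse, nous obtenons l'accélération: a(t) = 12·exp(2·t). En prenant d/dt de a(t), nous trouvons j(t) = 24·exp(2·t). En utilisant j(t) = 24·exp(2·t) et en substituant t = log(3)/2, nous trouvons j = 72.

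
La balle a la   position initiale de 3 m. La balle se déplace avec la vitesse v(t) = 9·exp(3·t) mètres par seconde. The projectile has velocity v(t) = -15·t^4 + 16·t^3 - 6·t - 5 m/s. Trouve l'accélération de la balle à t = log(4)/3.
Nous devons dériver notre équation de la vitesse v(t) = 9·exp(3·t) 1 fois. En prenant d/dt de v(t), nous trouvons a(t) = 27·exp(3·t). En utilisant a(t) = 27·exp(3·t) et en substituant t = log(4)/3, nous trouvons a = 108.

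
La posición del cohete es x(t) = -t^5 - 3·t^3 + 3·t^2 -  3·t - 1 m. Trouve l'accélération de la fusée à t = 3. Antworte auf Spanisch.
Debemos derivar nuestra ecuación de la posición x(t) = -t^5 - 3·t^3 + 3·t^2 - 3·t - 1 2 veces. Tomando d/dt de x(t), encontramos v(t) = -5·t^4 - 9·t^2 + 6·t - 3. Tomando d/dt de v(t), encontramos a(t) = -20·t^3 - 18·t + 6. De la ecuación de la aceleración a(t) = -20·t^3 - 18·t + 6, sustituimos t = 3 para obtener a = -588.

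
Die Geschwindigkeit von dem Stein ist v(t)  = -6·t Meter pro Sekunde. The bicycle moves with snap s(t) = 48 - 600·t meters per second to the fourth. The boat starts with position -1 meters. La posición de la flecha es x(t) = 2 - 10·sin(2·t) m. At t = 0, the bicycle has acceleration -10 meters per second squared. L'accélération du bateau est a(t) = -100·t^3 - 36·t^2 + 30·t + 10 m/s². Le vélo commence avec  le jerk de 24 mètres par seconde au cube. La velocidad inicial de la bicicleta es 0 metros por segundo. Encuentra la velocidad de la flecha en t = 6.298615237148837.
Partiendo de la posición x(t) = 2 - 10·sin(2·t), tomamos 1 derivada. Tomando d/dt de x(t), encontramos v(t) = -20·cos(2·t). Usando v(t) = -20·cos(2·t) y sustituyendo t = 6.298615237148837, encontramos v = -19.9904774462003.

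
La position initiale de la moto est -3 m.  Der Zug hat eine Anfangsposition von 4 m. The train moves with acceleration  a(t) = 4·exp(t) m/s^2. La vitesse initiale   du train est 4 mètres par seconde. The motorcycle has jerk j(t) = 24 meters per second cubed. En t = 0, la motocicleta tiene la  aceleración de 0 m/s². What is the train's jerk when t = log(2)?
Starting from acceleration a(t) = 4·exp(t), we take 1 derivative. Differentiating acceleration, we get jerk: j(t) = 4·exp(t). We have jerk j(t) = 4·exp(t). Substituting t = log(2): j(log(2)) = 8.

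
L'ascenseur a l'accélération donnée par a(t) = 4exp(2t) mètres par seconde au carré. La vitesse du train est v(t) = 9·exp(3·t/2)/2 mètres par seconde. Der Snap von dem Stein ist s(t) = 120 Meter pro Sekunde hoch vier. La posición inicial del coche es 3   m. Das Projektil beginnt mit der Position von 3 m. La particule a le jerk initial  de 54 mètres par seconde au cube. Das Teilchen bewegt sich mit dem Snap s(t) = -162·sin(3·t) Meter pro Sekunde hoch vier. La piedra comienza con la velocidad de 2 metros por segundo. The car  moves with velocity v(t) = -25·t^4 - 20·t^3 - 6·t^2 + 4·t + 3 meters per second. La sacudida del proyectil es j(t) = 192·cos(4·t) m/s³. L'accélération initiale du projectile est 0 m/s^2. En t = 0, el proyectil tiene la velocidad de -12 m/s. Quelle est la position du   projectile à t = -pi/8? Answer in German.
Wir müssen die Stammfunktion unserer Gleichung für den Ruck j(t) = 192·cos(4·t) 3-mal finden. Die Stammfunktion von dem Ruck ist die Beschleunigung. Mit a(0) = 0 erhalten wir a(t) = 48·sin(4·t). Die Stammfunktion von der Beschleunigung, mit v(0) = -12, ergibt die Geschwindigkeit: v(t) = -12·cos(4·t). Das Integral von der Geschwindigkeit ist die Position. Mit x(0) = 3 erhalten wir x(t) = 3 - 3·sin(4·t). Mit x(t) = 3 - 3·sin(4·t) und Einsetzen von t = -pi/8, finden wir x = 6.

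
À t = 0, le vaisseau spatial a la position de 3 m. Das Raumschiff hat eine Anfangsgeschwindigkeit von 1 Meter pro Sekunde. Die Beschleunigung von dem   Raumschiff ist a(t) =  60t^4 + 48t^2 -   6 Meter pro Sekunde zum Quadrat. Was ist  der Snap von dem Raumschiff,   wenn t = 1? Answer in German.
Wir müssen unsere Gleichung für die Beschleunigung a(t) = 60·t^4 + 48·t^2 - 6 2-mal ableiten. Die Ableitung von der Beschleunigung ergibt den Ruck: j(t) = 240·t^3 + 96·t. Durch Ableiten von dem Ruck erhalten wir den Snap: s(t) = 720·t^2 + 96. Mit s(t) = 720·t^2 + 96 und Einsetzen von t = 1, finden wir s = 816.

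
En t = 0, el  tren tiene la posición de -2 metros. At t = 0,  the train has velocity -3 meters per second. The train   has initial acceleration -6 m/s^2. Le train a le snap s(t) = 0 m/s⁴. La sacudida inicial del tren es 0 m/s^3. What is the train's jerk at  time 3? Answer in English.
We must find the integral of our snap equation s(t) = 0 1 time. Finding the antiderivative of s(t) and using j(0) = 0: j(t) = 0. Using j(t) = 0 and substituting t = 3, we find j = 0.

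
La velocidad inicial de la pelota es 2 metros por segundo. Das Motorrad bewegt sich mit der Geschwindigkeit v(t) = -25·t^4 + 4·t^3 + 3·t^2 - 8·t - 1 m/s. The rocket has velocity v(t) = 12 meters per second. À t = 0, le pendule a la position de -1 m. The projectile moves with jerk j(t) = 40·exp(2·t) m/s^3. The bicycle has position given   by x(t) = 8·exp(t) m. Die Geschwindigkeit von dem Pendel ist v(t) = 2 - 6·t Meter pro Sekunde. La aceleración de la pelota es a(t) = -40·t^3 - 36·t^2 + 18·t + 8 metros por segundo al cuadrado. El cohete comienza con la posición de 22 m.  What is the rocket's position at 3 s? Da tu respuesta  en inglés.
To find the answer, we compute 1 integral of v(t) = 12. Taking ∫v(t)dt and applying x(0) = 22, we find x(t) = 12·t + 22. Using x(t) = 12·t + 22 and substituting t = 3, we find x = 58.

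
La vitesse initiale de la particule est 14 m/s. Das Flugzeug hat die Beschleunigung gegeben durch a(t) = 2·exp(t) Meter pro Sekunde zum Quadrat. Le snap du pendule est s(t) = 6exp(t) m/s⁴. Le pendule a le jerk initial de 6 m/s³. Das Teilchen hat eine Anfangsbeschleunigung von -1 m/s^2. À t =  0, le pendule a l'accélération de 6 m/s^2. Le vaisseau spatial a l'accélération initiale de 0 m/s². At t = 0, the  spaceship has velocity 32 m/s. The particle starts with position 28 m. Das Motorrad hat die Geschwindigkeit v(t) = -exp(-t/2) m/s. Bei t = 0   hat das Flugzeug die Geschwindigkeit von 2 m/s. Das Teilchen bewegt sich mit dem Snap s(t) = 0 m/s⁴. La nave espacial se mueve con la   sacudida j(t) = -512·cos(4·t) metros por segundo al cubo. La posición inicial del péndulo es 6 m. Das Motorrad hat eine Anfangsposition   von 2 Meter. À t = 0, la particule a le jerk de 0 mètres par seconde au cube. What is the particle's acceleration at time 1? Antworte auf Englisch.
Starting from snap s(t) = 0, we take 2 antiderivatives. The antiderivative of snap, with j(0) = 0, gives jerk: j(t) = 0. Finding the antiderivative of j(t) and using a(0) = -1: a(t) = -1. We have acceleration a(t) = -1. Substituting t = 1: a(1) = -1.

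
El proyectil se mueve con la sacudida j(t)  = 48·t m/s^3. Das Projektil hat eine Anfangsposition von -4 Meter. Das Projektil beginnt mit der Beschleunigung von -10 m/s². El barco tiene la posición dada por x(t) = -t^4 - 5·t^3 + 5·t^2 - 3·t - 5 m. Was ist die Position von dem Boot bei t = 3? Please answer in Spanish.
Tenemos la posición x(t) = -t^4 - 5·t^3 + 5·t^2 - 3·t - 5. Sustituyendo t = 3: x(3) = -185.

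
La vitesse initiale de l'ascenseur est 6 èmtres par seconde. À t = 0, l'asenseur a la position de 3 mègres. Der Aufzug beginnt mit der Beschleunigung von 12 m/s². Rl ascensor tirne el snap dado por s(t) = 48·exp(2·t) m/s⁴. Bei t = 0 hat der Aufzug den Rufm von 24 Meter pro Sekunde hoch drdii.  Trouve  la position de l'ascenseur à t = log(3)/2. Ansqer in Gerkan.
Um dies zu lösen, müssen wir 4 Integrale unserer Gleichung für den Snap s(t) = 48·exp(2·t) finden. Mit ∫s(t)dt und Anwendung von j(0) = 24, finden wir j(t) = 24·exp(2·t). Durch Integration von dem Ruck und Verwendung der Anfangsbedingung a(0) = 12, erhalten wir a(t) = 12·exp(2·t). Mit ∫a(t)dt und Anwendung von v(0) = 6, finden wir v(t) = 6·exp(2·t). Die Stammfunktion von der Geschwindigkeit, mit x(0) = 3, ergibt die Position: x(t) = 3·exp(2·t). Aus der Gleichung für die Position x(t) = 3·exp(2·t), setzen wir t = log(3)/2 ein und erhalten x = 9.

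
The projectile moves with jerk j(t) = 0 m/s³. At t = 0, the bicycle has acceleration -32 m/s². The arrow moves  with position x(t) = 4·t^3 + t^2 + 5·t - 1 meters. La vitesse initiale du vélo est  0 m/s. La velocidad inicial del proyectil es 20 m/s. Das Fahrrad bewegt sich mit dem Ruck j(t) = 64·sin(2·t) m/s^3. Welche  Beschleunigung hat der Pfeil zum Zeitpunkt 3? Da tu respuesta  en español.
Debemos derivar nuestra ecuación de la posición x(t) = 4·t^3 + t^2 + 5·t - 1 2 veces. La derivada de la posición da la velocidad: v(t) = 12·t^2 + 2·t + 5. Tomando d/dt de v(t), encontramos a(t) = 24·t + 2. Tenemos la aceleración a(t) = 24·t + 2. Sustituyendo t = 3: a(3) = 74.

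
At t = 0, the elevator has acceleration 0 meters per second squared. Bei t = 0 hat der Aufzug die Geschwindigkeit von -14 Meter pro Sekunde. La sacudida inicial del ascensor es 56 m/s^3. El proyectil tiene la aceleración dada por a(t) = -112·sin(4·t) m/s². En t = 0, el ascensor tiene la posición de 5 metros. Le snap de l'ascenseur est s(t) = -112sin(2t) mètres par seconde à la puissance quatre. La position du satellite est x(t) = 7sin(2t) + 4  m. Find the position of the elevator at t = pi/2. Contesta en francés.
Nous devons intégrer notre équation du snap s(t) = -112·sin(2·t) 4 fois. La primitive du snap est le jerk. En utilisant j(0) = 56, nous obtenons j(t) = 56·cos(2·t). La primitive du jerk est l'accélération. En utilisant a(0) = 0, nous obtenons a(t) = 28·sin(2·t). En intégrant l'accélération et en utilisant la condition initiale v(0) = -14, nous obtenons v(t) = -14·cos(2·t). En intégrant la vitesse et en utilisant la condition initiale x(0) = 5, nous obtenons x(t) = 5 - 7·sin(2·t). De l'équation de la position x(t) = 5 - 7·sin(2·t), nous substituons t = pi/2 pour obtenir x = 5.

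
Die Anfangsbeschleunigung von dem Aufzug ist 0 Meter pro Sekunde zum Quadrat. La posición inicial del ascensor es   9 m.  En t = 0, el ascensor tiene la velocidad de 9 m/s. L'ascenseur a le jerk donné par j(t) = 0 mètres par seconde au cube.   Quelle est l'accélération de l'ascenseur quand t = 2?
En partant du jerk j(t) = 0, nous prenons 1 intégrale. En prenant ∫j(t)dt et en appliquant a(0) = 0, nous trouvons a(t) = 0. Nous avons l'accélération a(t) = 0. En substituant t = 2: a(2) = 0.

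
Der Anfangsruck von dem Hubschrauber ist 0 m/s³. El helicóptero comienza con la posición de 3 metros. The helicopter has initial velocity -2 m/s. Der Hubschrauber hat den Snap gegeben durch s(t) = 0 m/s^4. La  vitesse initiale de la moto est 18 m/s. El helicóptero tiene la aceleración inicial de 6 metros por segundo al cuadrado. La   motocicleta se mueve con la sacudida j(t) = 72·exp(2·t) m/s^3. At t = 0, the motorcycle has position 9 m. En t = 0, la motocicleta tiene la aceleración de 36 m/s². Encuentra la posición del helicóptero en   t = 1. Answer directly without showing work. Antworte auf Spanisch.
La respuesta es 4.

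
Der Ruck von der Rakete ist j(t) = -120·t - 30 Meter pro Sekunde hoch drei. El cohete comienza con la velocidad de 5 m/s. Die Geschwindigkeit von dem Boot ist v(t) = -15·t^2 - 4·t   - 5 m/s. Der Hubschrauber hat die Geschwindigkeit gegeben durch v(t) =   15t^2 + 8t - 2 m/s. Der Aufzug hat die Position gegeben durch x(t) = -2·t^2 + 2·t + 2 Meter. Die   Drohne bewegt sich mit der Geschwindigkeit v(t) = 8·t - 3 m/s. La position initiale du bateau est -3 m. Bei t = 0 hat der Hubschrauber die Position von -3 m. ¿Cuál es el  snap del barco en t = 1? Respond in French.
En partant de la vitesse v(t) = -15·t^2 - 4·t - 5, nous prenons 3 dérivées. En dérivant la vitesse, nous obtenons l'accélération: a(t) = -30·t - 4. La dérivée de l'accélération donne le jerk: j(t) = -30. La dérivée du jerk donne le snap: s(t) = 0. Nous avons le snap s(t) = 0. En substituant t = 1: s(1) = 0.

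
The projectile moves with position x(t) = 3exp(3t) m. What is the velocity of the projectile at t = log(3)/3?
Starting from position x(t) = 3·exp(3·t), we take 1 derivative. Taking d/dt of x(t), we find v(t) = 9·exp(3·t). We have velocity v(t) = 9·exp(3·t). Substituting t = log(3)/3: v(log(3)/3) = 27.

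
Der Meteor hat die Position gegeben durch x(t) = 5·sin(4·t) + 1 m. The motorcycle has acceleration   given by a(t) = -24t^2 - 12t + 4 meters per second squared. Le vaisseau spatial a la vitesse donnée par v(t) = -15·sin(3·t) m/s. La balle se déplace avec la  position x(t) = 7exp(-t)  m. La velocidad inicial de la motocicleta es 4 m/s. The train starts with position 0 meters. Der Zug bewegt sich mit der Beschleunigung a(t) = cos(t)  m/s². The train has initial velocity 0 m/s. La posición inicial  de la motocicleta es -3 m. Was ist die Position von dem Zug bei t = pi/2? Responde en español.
Debemos encontrar la antiderivada de nuestra ecuación de la aceleración a(t) = cos(t) 2 veces. La integral de la aceleración es la velocidad. Usando v(0) = 0, obtenemos v(t) = sin(t). Tomando ∫v(t)dt y aplicando x(0) = 0, encontramos x(t) = 1 - cos(t). De la ecuación de la posición x(t) = 1 - cos(t), sustituimos t = pi/2 para obtener x = 1.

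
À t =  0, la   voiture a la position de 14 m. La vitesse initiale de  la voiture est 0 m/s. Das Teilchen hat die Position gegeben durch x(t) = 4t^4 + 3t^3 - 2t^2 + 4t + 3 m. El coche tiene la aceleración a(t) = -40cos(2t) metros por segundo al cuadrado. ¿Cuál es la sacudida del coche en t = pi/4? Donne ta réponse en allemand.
Wir müssen unsere Gleichung für die Beschleunigung a(t) = -40·cos(2·t) 1-mal ableiten. Die Ableitung von der Beschleunigung ergibt den Ruck: j(t) = 80·sin(2·t). Wir haben den Ruck j(t) = 80·sin(2·t). Durch Einsetzen von t = pi/4: j(pi/4) = 80.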